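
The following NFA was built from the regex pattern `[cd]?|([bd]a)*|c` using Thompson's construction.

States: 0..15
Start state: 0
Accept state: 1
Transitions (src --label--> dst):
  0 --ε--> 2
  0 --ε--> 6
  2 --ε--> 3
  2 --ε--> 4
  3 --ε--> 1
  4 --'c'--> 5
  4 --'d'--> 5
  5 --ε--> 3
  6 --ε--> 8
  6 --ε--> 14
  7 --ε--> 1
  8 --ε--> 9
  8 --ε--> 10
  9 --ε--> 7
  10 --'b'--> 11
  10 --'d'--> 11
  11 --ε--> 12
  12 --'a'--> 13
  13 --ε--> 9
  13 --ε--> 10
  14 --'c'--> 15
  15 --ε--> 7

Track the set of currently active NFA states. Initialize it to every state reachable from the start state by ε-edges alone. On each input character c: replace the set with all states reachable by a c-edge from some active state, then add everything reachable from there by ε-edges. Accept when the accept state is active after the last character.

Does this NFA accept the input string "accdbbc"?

Answer: REJECT

Steps:
S₀ = ε-closure({0}) = {0,1,2,3,4,6,7,8,9,10,14}
'a' @ 1: {}  — dead — no transitions
rest 'ccdbbc' ignored (set empty)
end set {} — state 1 not in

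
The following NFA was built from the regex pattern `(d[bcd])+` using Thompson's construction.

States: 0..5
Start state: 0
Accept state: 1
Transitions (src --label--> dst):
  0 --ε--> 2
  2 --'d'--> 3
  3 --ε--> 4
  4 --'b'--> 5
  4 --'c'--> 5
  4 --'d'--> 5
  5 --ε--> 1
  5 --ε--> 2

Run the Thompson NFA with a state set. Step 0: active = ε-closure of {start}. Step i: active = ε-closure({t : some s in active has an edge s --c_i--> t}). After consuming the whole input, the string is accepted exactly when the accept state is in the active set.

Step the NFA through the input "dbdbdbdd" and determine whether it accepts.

Answer: ACCEPT

Derivation:
start: ε-closure({0}) = {0,2}
'd' @ 1: {3,4}
'b' @ 2: {1,2,5}  [accepting]
'd' @ 3: {3,4}
'b' @ 4: {1,2,5}  [accepting]
'd' @ 5: {3,4}
'b' @ 6: {1,2,5}  [accepting]
'd' @ 7: {3,4}
'd' @ 8: {1,2,5}  [accepting]
end set {1,2,5} — state 1 in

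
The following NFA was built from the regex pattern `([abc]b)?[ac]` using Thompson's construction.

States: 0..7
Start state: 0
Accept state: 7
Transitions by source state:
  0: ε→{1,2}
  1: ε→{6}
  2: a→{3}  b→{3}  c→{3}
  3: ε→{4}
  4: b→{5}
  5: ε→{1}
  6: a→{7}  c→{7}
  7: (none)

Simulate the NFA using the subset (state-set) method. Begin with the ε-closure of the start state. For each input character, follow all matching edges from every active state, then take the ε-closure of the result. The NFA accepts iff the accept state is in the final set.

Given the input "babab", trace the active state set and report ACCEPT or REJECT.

initial (ε-close {0}): {0,1,2,6}
'b' @ 1: {3,4}
'a' @ 2: {}  — state set empty
rest 'bab' ignored (set empty)
end set {} — state 7 not in

Answer: REJECT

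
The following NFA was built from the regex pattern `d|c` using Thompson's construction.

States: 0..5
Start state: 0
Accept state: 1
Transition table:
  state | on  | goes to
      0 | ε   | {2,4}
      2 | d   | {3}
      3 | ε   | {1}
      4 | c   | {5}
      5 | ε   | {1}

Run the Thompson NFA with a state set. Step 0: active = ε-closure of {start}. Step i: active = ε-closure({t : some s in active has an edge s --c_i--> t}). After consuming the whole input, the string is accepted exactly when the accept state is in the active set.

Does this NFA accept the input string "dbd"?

initial (ε-close {0}): {0,2,4}
'd' @ 1: {1,3}  [accepting]
'b' @ 2: {}  — state set empty
rest 'd' ignored (set empty)
final: {}; accept 1 not in set

Answer: REJECT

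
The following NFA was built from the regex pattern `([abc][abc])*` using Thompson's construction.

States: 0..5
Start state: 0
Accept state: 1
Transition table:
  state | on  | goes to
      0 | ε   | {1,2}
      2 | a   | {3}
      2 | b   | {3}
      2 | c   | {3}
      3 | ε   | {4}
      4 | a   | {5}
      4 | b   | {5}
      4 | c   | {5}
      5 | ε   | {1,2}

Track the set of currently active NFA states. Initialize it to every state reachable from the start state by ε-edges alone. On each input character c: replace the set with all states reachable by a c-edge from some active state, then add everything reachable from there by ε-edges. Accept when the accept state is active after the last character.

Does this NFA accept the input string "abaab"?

Answer: REJECT

Steps:
start: ε-closure({0}) = {0,1,2}
'a' @ 1: {3,4}
'b' @ 2: {1,2,5}  ✓accept
'a' @ 3: {3,4}
'a' @ 4: {1,2,5}  ✓accept
'b' @ 5: {3,4}
final: {3,4}; accept 1 not in set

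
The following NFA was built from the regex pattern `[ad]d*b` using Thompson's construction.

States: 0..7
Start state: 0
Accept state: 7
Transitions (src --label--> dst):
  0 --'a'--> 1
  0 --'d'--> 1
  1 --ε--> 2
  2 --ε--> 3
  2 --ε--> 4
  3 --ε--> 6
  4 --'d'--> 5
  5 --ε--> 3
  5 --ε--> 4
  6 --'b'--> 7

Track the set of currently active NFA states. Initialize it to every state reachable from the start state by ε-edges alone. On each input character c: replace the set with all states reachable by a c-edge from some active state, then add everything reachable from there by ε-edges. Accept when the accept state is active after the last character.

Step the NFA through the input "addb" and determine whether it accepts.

Answer: ACCEPT

Trace:
start: ε-closure({0}) = {0}
'a' @ 1: {1,2,3,4,6}
'd' @ 2: {3,4,5,6}
'd' @ 3: {3,4,5,6}
'b' @ 4: {7}  ✓accept
after full input: {7}  (accept=7 in)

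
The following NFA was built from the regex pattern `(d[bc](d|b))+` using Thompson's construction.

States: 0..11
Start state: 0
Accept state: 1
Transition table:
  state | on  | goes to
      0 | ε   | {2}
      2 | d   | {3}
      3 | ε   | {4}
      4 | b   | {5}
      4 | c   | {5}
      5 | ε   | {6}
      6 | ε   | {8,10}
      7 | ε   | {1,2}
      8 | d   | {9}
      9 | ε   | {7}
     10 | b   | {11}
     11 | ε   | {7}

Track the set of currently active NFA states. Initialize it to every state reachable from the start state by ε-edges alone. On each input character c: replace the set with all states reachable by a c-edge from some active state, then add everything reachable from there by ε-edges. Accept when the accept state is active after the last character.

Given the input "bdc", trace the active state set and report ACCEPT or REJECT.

Answer: REJECT

Trace:
S₀ = ε-closure({0}) = {0,2}
'b' @ 1: {}  — no active states
rest 'dc' ignored (set empty)
end set {} — state 1 not in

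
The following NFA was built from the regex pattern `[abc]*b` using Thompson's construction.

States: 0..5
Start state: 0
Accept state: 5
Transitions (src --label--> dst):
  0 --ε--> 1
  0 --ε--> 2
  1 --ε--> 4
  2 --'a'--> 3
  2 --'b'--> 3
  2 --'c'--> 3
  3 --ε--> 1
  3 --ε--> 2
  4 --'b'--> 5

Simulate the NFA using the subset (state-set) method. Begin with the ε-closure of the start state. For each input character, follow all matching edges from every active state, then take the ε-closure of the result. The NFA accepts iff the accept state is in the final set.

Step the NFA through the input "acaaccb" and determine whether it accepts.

initial (ε-close {0}): {0,1,2,4}
'a' @ 1: {1,2,3,4}
'c' @ 2: {1,2,3,4}
'a' @ 3: {1,2,3,4}
'a' @ 4: {1,2,3,4}
'c' @ 5: {1,2,3,4}
'c' @ 6: {1,2,3,4}
'b' @ 7: {1,2,3,4,5}  ✓accept
after full input: {1,2,3,4,5}  (accept=5 in)

Answer: ACCEPT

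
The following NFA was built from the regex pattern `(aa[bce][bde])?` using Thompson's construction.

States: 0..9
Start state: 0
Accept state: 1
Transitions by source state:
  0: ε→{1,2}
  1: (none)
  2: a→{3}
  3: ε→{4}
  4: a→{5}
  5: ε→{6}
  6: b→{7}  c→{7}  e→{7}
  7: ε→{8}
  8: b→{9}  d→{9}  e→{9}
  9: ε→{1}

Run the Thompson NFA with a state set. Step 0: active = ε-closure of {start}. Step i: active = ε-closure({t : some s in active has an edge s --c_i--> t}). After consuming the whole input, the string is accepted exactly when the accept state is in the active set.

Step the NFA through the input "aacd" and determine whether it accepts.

Answer: ACCEPT

Trace:
S₀ = ε-closure({0}) = {0,1,2}
'a' @ 1: {3,4}
'a' @ 2: {5,6}
'c' @ 3: {7,8}
'd' @ 4: {1,9}  ✓accept
after full input: {1,9}  (accept=1 in)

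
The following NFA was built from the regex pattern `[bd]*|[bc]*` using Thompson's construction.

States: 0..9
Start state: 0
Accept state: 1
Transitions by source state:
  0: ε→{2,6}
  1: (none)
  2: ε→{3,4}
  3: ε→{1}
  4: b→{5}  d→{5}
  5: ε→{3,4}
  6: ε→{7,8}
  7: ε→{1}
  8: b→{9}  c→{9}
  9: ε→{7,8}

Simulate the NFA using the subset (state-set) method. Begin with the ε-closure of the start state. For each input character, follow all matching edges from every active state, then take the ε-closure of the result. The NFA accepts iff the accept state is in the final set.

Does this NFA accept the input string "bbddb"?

initial (ε-close {0}): {0,1,2,3,4,6,7,8}
'b' @ 1: {1,3,4,5,7,8,9}  (accept∈set)
'b' @ 2: {1,3,4,5,7,8,9}  (accept∈set)
'd' @ 3: {1,3,4,5}  (accept∈set)
'd' @ 4: {1,3,4,5}  (accept∈set)
'b' @ 5: {1,3,4,5}  (accept∈set)
final: {1,3,4,5}; accept 1 in set

Answer: ACCEPT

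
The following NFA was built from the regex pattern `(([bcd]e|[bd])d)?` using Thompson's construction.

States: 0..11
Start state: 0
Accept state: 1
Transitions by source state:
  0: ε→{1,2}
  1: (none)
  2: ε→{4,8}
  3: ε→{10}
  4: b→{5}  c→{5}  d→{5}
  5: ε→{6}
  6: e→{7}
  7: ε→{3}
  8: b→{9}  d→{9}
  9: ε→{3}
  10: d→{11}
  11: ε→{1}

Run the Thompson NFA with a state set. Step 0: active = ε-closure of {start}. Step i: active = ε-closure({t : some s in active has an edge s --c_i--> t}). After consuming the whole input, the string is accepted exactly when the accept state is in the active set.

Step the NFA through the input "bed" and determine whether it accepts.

initial (ε-close {0}): {0,1,2,4,8}
'b' @ 1: {3,5,6,9,10}
'e' @ 2: {3,7,10}
'd' @ 3: {1,11}  ✓accept
final: {1,11}; accept 1 in set

Answer: ACCEPT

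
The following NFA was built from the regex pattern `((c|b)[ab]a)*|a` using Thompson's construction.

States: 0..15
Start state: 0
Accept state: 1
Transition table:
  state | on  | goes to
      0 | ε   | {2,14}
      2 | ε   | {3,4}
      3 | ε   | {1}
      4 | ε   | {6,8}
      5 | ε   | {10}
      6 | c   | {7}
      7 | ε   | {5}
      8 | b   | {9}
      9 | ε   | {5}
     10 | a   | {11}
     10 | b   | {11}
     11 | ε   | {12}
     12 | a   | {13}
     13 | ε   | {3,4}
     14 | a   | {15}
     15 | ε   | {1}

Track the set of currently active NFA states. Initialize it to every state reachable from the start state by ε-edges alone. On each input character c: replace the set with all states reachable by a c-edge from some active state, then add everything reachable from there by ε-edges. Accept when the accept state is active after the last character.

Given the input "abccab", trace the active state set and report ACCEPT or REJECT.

Answer: REJECT

Trace:
start: ε-closure({0}) = {0,1,2,3,4,6,8,14}
'a' @ 1: {1,15}  ✓accept
'b' @ 2: {}  — no active states
rest 'ccab' ignored (set empty)
final: {}; accept 1 not in set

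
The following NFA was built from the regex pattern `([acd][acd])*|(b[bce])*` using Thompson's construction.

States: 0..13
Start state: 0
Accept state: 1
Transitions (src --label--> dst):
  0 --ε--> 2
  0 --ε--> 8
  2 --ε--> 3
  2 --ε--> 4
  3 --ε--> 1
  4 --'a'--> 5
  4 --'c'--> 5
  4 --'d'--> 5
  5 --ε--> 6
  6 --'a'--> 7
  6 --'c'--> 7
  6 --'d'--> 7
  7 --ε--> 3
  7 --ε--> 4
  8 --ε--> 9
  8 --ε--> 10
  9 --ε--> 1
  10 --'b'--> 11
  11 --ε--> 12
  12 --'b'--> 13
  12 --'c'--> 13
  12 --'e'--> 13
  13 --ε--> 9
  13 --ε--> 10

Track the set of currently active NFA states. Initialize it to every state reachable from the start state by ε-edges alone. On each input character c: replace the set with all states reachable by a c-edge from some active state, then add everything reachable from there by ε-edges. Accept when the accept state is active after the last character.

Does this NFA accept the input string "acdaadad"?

Answer: ACCEPT

Steps:
S₀ = ε-closure({0}) = {0,1,2,3,4,8,9,10}
'a' @ 1: {5,6}
'c' @ 2: {1,3,4,7}  [accepting]
'd' @ 3: {5,6}
'a' @ 4: {1,3,4,7}  [accepting]
'a' @ 5: {5,6}
'd' @ 6: {1,3,4,7}  [accepting]
'a' @ 7: {5,6}
'd' @ 8: {1,3,4,7}  [accepting]
end set {1,3,4,7} — state 1 in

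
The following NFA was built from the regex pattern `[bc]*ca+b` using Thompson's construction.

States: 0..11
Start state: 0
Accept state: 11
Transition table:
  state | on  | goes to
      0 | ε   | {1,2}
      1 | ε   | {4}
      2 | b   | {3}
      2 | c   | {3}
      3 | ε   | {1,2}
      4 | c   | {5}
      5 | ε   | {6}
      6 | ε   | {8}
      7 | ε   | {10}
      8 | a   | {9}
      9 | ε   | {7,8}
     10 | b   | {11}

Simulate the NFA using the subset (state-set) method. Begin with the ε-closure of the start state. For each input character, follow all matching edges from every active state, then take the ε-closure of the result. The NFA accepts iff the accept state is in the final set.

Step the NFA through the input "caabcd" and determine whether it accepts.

initial (ε-close {0}): {0,1,2,4}
'c' @ 1: {1,2,3,4,5,6,8}
'a' @ 2: {7,8,9,10}
'a' @ 3: {7,8,9,10}
'b' @ 4: {11}  ✓accept
'c' @ 5: {}  — no active states
rest 'd' ignored (set empty)
end set {} — state 11 not in

Answer: REJECT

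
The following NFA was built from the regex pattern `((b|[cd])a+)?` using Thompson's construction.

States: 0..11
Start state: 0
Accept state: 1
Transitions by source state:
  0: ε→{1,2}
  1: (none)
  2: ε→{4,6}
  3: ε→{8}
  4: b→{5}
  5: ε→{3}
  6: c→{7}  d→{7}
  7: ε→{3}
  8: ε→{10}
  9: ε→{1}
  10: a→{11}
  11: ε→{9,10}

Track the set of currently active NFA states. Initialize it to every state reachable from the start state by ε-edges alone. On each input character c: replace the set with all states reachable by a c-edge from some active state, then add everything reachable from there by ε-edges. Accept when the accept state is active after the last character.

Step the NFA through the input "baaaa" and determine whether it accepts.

initial (ε-close {0}): {0,1,2,4,6}
'b' @ 1: {3,5,8,10}
'a' @ 2: {1,9,10,11}  ✓accept
'a' @ 3: {1,9,10,11}  ✓accept
'a' @ 4: {1,9,10,11}  ✓accept
'a' @ 5: {1,9,10,11}  ✓accept
end set {1,9,10,11} — state 1 in

Answer: ACCEPT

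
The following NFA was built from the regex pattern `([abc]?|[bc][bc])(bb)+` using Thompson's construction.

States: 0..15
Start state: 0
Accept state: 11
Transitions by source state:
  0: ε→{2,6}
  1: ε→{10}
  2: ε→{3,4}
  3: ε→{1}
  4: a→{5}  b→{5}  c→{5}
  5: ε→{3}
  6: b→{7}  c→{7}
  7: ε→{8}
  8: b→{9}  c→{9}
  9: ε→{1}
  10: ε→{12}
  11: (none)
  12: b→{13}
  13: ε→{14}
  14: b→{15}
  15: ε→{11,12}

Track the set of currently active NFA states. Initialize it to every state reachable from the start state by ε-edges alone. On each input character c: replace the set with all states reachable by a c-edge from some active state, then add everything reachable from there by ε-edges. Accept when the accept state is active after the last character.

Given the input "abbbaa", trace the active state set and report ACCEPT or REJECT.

Answer: REJECT

Steps:
S₀ = ε-closure({0}) = {0,1,2,3,4,6,10,12}
'a' @ 1: {1,3,5,10,12}
'b' @ 2: {13,14}
'b' @ 3: {11,12,15}  [accepting]
'b' @ 4: {13,14}
'a' @ 5: {}  — state set empty
rest 'a' ignored (set empty)
end set {} — state 11 not in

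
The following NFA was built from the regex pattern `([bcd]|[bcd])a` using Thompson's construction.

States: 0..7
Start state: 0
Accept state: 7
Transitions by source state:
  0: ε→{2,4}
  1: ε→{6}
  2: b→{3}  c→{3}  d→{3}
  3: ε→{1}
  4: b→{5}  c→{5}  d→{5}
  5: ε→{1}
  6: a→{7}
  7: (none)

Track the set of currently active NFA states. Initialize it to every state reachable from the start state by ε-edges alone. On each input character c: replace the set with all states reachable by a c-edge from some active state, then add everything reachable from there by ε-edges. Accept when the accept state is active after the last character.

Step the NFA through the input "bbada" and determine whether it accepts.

Answer: REJECT

Derivation:
start: ε-closure({0}) = {0,2,4}
'b' @ 1: {1,3,5,6}
'b' @ 2: {}  — state set empty
rest 'ada' ignored (set empty)
after full input: {}  (accept=7 not in)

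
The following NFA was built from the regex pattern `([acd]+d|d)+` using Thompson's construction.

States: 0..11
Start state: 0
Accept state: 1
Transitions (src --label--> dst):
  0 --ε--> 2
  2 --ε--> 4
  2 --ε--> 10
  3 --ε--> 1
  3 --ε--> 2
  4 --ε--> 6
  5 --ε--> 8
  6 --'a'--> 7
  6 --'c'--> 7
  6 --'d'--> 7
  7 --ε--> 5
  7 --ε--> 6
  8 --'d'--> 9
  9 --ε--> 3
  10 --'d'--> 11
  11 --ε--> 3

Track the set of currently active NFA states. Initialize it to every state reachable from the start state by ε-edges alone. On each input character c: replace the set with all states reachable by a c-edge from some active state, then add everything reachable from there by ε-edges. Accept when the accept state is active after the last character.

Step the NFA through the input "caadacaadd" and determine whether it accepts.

S₀ = ε-closure({0}) = {0,2,4,6,10}
'c' @ 1: {5,6,7,8}
'a' @ 2: {5,6,7,8}
'a' @ 3: {5,6,7,8}
'd' @ 4: {1,2,3,4,5,6,7,8,9,10}  [accepting]
'a' @ 5: {5,6,7,8}
'c' @ 6: {5,6,7,8}
'a' @ 7: {5,6,7,8}
'a' @ 8: {5,6,7,8}
'd' @ 9: {1,2,3,4,5,6,7,8,9,10}  [accepting]
'd' @ 10: {1,2,3,4,5,6,7,8,9,10,11}  [accepting]
final: {1,2,3,4,5,6,7,8,9,10,11}; accept 1 in set

Answer: ACCEPT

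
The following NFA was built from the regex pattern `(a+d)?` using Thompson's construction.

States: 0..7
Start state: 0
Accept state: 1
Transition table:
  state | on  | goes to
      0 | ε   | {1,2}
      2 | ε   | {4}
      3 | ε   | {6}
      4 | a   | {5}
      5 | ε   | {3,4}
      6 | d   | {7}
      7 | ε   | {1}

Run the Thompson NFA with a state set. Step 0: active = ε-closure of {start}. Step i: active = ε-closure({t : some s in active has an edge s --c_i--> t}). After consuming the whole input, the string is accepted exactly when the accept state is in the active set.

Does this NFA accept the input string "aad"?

Answer: ACCEPT

Derivation:
initial (ε-close {0}): {0,1,2,4}
'a' @ 1: {3,4,5,6}
'a' @ 2: {3,4,5,6}
'd' @ 3: {1,7}  [accepting]
after full input: {1,7}  (accept=1 in)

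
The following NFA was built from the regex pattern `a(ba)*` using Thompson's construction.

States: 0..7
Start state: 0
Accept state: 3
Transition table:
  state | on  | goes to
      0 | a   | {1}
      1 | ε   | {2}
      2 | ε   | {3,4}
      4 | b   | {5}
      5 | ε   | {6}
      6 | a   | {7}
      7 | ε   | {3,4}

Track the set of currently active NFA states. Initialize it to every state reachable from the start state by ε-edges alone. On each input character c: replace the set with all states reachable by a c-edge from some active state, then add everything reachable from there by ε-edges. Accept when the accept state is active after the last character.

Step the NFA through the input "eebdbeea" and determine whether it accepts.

Answer: REJECT

Derivation:
start: ε-closure({0}) = {0}
'e' @ 1: {}  — dead — no transitions
rest 'ebdbeea' ignored (set empty)
after full input: {}  (accept=3 not in)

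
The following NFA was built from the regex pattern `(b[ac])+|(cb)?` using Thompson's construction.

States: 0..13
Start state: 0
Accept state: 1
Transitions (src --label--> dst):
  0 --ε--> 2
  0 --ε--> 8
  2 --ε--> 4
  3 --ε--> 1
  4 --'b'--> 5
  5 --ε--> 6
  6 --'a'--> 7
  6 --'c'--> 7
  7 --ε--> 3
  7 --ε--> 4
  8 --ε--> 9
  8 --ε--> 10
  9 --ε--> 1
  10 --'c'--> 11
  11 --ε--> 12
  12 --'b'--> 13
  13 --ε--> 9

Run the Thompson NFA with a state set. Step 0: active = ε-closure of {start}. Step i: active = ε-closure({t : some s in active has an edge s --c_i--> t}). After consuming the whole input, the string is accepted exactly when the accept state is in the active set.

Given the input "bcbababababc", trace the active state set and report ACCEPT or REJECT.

initial (ε-close {0}): {0,1,2,4,8,9,10}
'b' @ 1: {5,6}
'c' @ 2: {1,3,4,7}  ✓accept
'b' @ 3: {5,6}
'a' @ 4: {1,3,4,7}  ✓accept
'b' @ 5: {5,6}
'a' @ 6: {1,3,4,7}  ✓accept
'b' @ 7: {5,6}
'a' @ 8: {1,3,4,7}  ✓accept
'b' @ 9: {5,6}
'a' @ 10: {1,3,4,7}  ✓accept
'b' @ 11: {5,6}
'c' @ 12: {1,3,4,7}  ✓accept
after full input: {1,3,4,7}  (accept=1 in)

Answer: ACCEPT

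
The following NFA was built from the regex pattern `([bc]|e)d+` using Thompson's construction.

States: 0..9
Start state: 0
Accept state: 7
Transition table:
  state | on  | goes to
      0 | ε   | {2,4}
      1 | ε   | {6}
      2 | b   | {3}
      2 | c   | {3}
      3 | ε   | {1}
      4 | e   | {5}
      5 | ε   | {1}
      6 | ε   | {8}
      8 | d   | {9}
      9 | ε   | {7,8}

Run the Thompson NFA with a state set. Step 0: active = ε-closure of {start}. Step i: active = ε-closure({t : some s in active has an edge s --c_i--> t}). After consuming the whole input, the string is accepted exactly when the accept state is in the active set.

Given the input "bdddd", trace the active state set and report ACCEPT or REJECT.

initial (ε-close {0}): {0,2,4}
'b' @ 1: {1,3,6,8}
'd' @ 2: {7,8,9}  ✓accept
'd' @ 3: {7,8,9}  ✓accept
'd' @ 4: {7,8,9}  ✓accept
'd' @ 5: {7,8,9}  ✓accept
final: {7,8,9}; accept 7 in set

Answer: ACCEPT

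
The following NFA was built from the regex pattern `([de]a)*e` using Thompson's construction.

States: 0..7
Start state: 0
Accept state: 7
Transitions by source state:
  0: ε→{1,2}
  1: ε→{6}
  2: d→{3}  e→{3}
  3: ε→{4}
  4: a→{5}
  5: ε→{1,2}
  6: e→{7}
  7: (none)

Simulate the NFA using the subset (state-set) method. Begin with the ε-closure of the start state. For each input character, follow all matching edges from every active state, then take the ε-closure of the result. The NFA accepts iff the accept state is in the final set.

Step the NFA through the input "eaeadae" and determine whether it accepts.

start: ε-closure({0}) = {0,1,2,6}
'e' @ 1: {3,4,7}  (accept∈set)
'a' @ 2: {1,2,5,6}
'e' @ 3: {3,4,7}  (accept∈set)
'a' @ 4: {1,2,5,6}
'd' @ 5: {3,4}
'a' @ 6: {1,2,5,6}
'e' @ 7: {3,4,7}  (accept∈set)
after full input: {3,4,7}  (accept=7 in)

Answer: ACCEPT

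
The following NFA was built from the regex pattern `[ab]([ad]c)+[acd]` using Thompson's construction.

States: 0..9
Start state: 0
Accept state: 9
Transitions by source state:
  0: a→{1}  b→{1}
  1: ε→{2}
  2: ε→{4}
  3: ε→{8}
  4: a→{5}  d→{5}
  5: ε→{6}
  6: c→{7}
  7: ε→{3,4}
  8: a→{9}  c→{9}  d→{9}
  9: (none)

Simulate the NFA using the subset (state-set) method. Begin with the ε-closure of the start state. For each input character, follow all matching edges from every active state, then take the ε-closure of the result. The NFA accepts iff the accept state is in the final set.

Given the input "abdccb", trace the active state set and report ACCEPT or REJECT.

Answer: REJECT

Trace:
initial (ε-close {0}): {0}
'a' @ 1: {1,2,4}
'b' @ 2: {}  — state set empty
rest 'dccb' ignored (set empty)
after full input: {}  (accept=9 not in)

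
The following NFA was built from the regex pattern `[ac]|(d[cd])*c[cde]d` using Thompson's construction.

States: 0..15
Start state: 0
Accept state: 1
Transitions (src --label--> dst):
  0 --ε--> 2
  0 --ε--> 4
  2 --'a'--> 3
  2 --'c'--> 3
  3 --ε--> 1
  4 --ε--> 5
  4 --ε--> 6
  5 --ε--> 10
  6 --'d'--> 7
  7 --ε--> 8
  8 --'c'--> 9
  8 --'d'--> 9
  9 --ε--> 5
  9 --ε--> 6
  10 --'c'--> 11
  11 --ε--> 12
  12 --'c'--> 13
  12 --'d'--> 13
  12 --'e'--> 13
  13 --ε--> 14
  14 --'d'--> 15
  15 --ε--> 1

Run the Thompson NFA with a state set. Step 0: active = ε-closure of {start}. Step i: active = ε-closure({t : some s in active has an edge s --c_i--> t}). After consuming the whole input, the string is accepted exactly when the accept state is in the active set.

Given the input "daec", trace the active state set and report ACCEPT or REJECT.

Answer: REJECT

Derivation:
S₀ = ε-closure({0}) = {0,2,4,5,6,10}
'd' @ 1: {7,8}
'a' @ 2: {}  — dead — no transitions
rest 'ec' ignored (set empty)
after full input: {}  (accept=1 not in)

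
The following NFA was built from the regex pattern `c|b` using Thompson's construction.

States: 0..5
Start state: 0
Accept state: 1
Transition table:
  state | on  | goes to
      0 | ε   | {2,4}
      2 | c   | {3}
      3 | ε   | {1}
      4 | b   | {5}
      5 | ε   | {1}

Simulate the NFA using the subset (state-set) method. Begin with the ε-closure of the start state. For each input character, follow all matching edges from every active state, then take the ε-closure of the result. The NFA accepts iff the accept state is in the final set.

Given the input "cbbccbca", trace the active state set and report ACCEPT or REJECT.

Answer: REJECT

Derivation:
start: ε-closure({0}) = {0,2,4}
'c' @ 1: {1,3}  ✓accept
'b' @ 2: {}  — state set empty
rest 'bccbca' ignored (set empty)
final: {}; accept 1 not in set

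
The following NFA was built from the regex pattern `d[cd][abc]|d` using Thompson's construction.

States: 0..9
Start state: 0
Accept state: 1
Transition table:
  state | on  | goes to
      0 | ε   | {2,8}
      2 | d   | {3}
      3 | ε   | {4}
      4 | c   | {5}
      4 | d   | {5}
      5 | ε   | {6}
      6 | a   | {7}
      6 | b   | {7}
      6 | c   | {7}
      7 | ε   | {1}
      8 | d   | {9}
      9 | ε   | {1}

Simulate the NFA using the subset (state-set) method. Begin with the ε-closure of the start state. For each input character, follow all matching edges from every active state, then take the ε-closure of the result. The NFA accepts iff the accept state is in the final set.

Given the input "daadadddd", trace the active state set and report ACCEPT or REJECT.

Answer: REJECT

Steps:
start: ε-closure({0}) = {0,2,8}
'd' @ 1: {1,3,4,9}  [accepting]
'a' @ 2: {}  — no active states
rest 'adadddd' ignored (set empty)
end set {} — state 1 not in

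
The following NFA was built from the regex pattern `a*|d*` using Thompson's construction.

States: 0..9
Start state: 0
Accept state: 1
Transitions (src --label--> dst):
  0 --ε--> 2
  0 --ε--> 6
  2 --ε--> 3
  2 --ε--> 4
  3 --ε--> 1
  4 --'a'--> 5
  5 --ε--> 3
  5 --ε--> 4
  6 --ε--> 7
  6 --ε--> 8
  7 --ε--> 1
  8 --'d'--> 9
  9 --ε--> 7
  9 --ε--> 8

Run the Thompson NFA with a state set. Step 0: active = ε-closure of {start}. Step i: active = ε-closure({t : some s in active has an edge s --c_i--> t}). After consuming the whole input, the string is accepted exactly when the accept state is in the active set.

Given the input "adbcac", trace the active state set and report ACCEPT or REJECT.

initial (ε-close {0}): {0,1,2,3,4,6,7,8}
'a' @ 1: {1,3,4,5}  [accepting]
'd' @ 2: {}  — state set empty
rest 'bcac' ignored (set empty)
after full input: {}  (accept=1 not in)

Answer: REJECT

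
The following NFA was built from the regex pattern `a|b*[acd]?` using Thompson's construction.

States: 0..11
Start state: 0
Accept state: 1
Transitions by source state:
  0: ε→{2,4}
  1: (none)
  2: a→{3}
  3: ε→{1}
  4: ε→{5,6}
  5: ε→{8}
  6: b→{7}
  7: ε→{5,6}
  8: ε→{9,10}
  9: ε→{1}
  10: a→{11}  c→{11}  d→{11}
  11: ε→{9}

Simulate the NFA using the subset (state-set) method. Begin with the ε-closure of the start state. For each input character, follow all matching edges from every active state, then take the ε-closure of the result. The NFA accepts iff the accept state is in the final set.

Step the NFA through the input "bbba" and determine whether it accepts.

S₀ = ε-closure({0}) = {0,1,2,4,5,6,8,9,10}
'b' @ 1: {1,5,6,7,8,9,10}  ✓accept
'b' @ 2: {1,5,6,7,8,9,10}  ✓accept
'b' @ 3: {1,5,6,7,8,9,10}  ✓accept
'a' @ 4: {1,9,11}  ✓accept
final: {1,9,11}; accept 1 in set

Answer: ACCEPT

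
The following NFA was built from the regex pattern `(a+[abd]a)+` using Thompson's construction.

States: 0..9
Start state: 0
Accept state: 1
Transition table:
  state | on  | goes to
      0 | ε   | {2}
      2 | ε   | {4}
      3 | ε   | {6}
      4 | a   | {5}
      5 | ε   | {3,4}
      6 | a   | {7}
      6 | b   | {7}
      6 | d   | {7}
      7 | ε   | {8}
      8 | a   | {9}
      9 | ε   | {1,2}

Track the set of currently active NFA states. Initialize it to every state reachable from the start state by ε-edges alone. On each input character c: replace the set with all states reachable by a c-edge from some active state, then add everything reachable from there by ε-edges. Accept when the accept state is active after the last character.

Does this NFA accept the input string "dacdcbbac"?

Answer: REJECT

Derivation:
S₀ = ε-closure({0}) = {0,2,4}
'd' @ 1: {}  — no active states
rest 'acdcbbac' ignored (set empty)
final: {}; accept 1 not in set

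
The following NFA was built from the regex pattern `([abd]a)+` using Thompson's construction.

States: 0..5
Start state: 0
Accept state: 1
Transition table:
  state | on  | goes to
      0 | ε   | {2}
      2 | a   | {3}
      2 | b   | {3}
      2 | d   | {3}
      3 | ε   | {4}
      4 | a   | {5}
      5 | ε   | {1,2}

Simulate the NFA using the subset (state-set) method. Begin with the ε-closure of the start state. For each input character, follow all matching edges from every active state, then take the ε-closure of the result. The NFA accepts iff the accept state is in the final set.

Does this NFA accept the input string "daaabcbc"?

S₀ = ε-closure({0}) = {0,2}
'd' @ 1: {3,4}
'a' @ 2: {1,2,5}  (accept∈set)
'a' @ 3: {3,4}
'a' @ 4: {1,2,5}  (accept∈set)
'b' @ 5: {3,4}
'c' @ 6: {}  — state set empty
rest 'bc' ignored (set empty)
end set {} — state 1 not in

Answer: REJECT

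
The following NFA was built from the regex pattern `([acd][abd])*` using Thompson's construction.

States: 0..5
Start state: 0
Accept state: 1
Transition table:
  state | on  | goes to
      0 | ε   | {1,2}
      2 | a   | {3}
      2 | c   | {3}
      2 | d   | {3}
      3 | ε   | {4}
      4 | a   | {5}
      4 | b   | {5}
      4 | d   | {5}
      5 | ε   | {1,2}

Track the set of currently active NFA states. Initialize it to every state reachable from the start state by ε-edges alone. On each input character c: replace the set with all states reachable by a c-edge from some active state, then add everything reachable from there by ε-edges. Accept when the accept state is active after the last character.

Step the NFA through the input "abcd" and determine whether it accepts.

start: ε-closure({0}) = {0,1,2}
'a' @ 1: {3,4}
'b' @ 2: {1,2,5}  ✓accept
'c' @ 3: {3,4}
'd' @ 4: {1,2,5}  ✓accept
end set {1,2,5} — state 1 in

Answer: ACCEPT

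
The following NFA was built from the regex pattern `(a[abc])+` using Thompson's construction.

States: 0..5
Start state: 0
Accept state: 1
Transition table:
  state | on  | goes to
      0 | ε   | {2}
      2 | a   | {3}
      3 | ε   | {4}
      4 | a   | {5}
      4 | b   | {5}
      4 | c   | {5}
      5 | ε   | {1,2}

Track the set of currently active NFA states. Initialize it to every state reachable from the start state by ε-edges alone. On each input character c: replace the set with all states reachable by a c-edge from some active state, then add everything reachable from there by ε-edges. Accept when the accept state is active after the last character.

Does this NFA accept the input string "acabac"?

S₀ = ε-closure({0}) = {0,2}
'a' @ 1: {3,4}
'c' @ 2: {1,2,5}  ✓accept
'a' @ 3: {3,4}
'b' @ 4: {1,2,5}  ✓accept
'a' @ 5: {3,4}
'c' @ 6: {1,2,5}  ✓accept
final: {1,2,5}; accept 1 in set

Answer: ACCEPT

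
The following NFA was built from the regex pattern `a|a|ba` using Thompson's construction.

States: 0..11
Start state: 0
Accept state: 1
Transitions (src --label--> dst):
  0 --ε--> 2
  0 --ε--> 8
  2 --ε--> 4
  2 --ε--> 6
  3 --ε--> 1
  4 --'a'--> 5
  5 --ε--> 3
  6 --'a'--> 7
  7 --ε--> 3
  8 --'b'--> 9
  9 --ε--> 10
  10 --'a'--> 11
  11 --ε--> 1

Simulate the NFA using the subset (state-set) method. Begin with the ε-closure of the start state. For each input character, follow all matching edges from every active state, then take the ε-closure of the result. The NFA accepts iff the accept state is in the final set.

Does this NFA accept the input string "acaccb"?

S₀ = ε-closure({0}) = {0,2,4,6,8}
'a' @ 1: {1,3,5,7}  (accept∈set)
'c' @ 2: {}  — no active states
rest 'accb' ignored (set empty)
after full input: {}  (accept=1 not in)

Answer: REJECT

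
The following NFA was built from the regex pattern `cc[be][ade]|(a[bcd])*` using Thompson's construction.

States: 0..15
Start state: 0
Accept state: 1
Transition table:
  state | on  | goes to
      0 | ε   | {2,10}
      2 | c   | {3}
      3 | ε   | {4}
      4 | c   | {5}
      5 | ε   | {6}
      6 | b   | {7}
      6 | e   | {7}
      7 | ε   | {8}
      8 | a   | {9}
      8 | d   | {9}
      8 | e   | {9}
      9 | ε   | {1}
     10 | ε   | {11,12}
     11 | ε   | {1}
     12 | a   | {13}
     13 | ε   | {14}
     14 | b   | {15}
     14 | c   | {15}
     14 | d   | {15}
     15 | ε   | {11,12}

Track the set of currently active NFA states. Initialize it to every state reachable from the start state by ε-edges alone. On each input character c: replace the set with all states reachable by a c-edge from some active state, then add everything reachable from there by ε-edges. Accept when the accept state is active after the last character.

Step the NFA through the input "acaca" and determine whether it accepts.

Answer: REJECT

Steps:
start: ε-closure({0}) = {0,1,2,10,11,12}
'a' @ 1: {13,14}
'c' @ 2: {1,11,12,15}  [accepting]
'a' @ 3: {13,14}
'c' @ 4: {1,11,12,15}  [accepting]
'a' @ 5: {13,14}
final: {13,14}; accept 1 not in set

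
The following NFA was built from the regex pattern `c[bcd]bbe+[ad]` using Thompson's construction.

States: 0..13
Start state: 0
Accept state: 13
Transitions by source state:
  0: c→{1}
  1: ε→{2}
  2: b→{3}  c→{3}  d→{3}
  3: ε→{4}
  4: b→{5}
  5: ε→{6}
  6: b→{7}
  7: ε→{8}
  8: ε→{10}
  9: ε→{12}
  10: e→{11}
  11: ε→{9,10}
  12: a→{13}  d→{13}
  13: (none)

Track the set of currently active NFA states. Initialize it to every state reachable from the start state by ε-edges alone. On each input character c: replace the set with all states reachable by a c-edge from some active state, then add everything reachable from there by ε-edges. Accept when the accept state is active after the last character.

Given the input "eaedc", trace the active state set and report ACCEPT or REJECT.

Answer: REJECT

Trace:
initial (ε-close {0}): {0}
'e' @ 1: {}  — no active states
rest 'aedc' ignored (set empty)
final: {}; accept 13 not in set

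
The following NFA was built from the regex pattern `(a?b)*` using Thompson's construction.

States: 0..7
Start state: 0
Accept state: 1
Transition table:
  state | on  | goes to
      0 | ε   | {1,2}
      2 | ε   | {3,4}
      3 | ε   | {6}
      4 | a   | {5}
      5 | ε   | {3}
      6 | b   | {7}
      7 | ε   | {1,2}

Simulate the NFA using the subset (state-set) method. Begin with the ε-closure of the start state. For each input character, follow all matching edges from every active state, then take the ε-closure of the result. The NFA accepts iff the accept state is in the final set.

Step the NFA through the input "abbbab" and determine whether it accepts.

Answer: ACCEPT

Trace:
start: ε-closure({0}) = {0,1,2,3,4,6}
'a' @ 1: {3,5,6}
'b' @ 2: {1,2,3,4,6,7}  ✓accept
'b' @ 3: {1,2,3,4,6,7}  ✓accept
'b' @ 4: {1,2,3,4,6,7}  ✓accept
'a' @ 5: {3,5,6}
'b' @ 6: {1,2,3,4,6,7}  ✓accept
after full input: {1,2,3,4,6,7}  (accept=1 in)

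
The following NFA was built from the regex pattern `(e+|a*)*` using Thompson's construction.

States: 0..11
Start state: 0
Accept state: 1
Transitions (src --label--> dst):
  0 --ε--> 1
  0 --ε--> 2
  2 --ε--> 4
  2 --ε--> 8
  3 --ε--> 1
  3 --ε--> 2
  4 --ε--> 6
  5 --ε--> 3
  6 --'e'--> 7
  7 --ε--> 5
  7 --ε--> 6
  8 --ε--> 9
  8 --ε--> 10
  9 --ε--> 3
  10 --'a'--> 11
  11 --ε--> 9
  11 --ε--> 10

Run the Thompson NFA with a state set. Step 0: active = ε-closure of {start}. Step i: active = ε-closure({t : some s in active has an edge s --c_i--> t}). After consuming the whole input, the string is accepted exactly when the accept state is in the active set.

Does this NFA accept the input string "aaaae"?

Answer: ACCEPT

Trace:
S₀ = ε-closure({0}) = {0,1,2,3,4,6,8,9,10}
'a' @ 1: {1,2,3,4,6,8,9,10,11}  ✓accept
'a' @ 2: {1,2,3,4,6,8,9,10,11}  ✓accept
'a' @ 3: {1,2,3,4,6,8,9,10,11}  ✓accept
'a' @ 4: {1,2,3,4,6,8,9,10,11}  ✓accept
'e' @ 5: {1,2,3,4,5,6,7,8,9,10}  ✓accept
final: {1,2,3,4,5,6,7,8,9,10}; accept 1 in set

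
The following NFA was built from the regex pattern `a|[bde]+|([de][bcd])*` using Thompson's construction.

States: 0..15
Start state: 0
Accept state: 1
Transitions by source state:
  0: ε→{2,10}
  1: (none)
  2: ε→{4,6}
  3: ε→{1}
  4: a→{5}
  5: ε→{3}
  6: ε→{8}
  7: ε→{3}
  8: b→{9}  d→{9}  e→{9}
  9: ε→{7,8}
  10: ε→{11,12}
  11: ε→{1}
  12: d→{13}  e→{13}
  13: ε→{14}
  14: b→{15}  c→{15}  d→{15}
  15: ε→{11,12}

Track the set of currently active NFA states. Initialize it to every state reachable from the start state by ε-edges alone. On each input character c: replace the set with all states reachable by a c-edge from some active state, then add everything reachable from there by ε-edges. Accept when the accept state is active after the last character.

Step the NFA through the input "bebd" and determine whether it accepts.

initial (ε-close {0}): {0,1,2,4,6,8,10,11,12}
'b' @ 1: {1,3,7,8,9}  ✓accept
'e' @ 2: {1,3,7,8,9}  ✓accept
'b' @ 3: {1,3,7,8,9}  ✓accept
'd' @ 4: {1,3,7,8,9}  ✓accept
final: {1,3,7,8,9}; accept 1 in set

Answer: ACCEPT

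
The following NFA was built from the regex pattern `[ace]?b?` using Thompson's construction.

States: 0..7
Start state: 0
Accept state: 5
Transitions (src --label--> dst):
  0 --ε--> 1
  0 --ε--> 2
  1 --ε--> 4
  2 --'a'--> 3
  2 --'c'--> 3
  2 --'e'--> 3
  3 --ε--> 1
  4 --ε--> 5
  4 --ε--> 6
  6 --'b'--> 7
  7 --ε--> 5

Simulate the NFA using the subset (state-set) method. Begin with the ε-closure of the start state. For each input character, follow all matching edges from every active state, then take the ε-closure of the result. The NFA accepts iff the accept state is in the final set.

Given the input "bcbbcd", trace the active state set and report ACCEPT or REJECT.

S₀ = ε-closure({0}) = {0,1,2,4,5,6}
'b' @ 1: {5,7}  (accept∈set)
'c' @ 2: {}  — state set empty
rest 'bbcd' ignored (set empty)
final: {}; accept 5 not in set

Answer: REJECT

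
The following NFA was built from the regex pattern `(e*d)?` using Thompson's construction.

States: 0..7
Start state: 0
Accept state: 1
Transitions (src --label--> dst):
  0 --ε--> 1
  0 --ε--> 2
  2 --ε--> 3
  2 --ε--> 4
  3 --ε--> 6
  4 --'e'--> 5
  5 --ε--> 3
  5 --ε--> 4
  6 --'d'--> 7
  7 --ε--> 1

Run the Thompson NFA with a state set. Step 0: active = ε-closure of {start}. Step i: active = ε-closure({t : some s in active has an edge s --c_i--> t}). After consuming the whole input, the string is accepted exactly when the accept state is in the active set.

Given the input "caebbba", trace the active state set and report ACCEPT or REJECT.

Answer: REJECT

Derivation:
S₀ = ε-closure({0}) = {0,1,2,3,4,6}
'c' @ 1: {}  — no active states
rest 'aebbba' ignored (set empty)
after full input: {}  (accept=1 not in)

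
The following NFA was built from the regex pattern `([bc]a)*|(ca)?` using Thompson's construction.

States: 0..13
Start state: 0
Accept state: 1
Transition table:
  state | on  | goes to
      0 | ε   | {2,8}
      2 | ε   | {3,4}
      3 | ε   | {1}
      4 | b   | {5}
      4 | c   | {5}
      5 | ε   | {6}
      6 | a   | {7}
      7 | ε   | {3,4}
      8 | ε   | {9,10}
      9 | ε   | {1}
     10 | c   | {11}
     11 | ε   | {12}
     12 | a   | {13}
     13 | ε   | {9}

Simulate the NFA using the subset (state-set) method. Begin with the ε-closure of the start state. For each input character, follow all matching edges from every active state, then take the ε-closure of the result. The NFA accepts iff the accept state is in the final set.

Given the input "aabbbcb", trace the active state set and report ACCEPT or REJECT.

Answer: REJECT

Trace:
start: ε-closure({0}) = {0,1,2,3,4,8,9,10}
'a' @ 1: {}  — state set empty
rest 'abbbcb' ignored (set empty)
end set {} — state 1 not in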